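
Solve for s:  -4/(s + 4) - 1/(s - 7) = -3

Multiply both sides by (s + 4)(s - 7):
-4(s - 7) - (s + 4) = -3(s + 4)(s - 7).
Expand and collect terms: -3s² + 14s + 60 = 0.
By the quadratic formula, s = (-14 ± √916) / -6, so s ≈ -2.7109 or s ≈ 7.3776.
Neither value makes a denominator zero (s ≠ -4, s ≠ 7), so both are valid.

s = -2.7109 or s = 7.3776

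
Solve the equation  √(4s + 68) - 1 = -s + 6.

s = -1

Isolate the radical: √(4s + 68) = -s + 7.
Square both sides: 4s + 68 = (-s + 7)².
Expand and rearrange: s² - 18s - 19 = 0.
Solving gives s = 19 or s = -1.
Check each candidate in the original equation:
  s = 19: √(144) = 12, while -s + 7 = -12 — extraneous.
  s = -1: √(64) = 8, while -s + 7 = 8 — valid.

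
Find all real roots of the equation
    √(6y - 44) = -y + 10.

Square both sides: 6y - 44 = (-y + 10)².
Expand and rearrange: y² - 26y + 144 = 0.
Solving gives y = 18 or y = 8.
Check each candidate in the original equation:
  y = 18: √(64) = 8, while -y + 10 = -8 — extraneous.
  y = 8: √(4) = 2, while -y + 10 = 2 — valid.

y = 8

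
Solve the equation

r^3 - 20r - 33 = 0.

Possible rational roots are divisors of -33. Testing r = -3 gives 0, so (r + 3) is a factor.
Divide: r^3 - 20r - 33 = (r + 3)(r^2 - 3r - 11).
Apply the quadratic formula to r^2 - 3r - 11 = 0: r = (3 +/- sqrt(53))/2, i.e. r ~= 5.1401 or r ~= -2.1401.

r = -3 or r = -2.1401 or r = 5.1401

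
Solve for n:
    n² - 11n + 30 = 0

Factor: (n - 5)(n - 6) = 0.
So n = 5 or n = 6.

n = 5 or n = 6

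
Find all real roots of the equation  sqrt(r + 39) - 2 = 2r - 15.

r = 10

Isolate the radical: sqrt(r + 39) = 2r - 13.
Square both sides: r + 39 = (2r - 13)^2.
Expand and rearrange: 4r^2 - 53r + 130 = 0.
Solving gives r = 10 or r = 3.25.
Check each candidate in the original equation:
  r = 10: sqrt(49) = 7, while 2r - 13 = 7 — valid.
  r = 3.25: sqrt(42.25) = 6.5, while 2r - 13 = -6.5 — extraneous.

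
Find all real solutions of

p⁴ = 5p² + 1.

p = -2.2787 or p = 2.2787

Let u = p². The equation becomes u² - 5u - 1 = 0.
By the quadratic formula, u = 5/2 + √(29)/2 or u = 5/2 - √(29)/2.
p² = 5/2 + √(29)/2 gives p = ±√(5/2 + √(29)/2) ≈ ±2.2787.
p² = 5/2 - √(29)/2 < 0 has no real solution.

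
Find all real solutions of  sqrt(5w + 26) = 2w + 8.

Square both sides: 5w + 26 = (2w + 8)^2.
Expand and rearrange: 4w^2 + 27w + 38 = 0.
Solving gives w = -2 or w = -4.75.
Check each candidate in the original equation:
  w = -2: sqrt(16) = 4, while 2w + 8 = 4 — valid.
  w = -4.75: sqrt(2.25) = 1.5, while 2w + 8 = -1.5 — extraneous.

w = -2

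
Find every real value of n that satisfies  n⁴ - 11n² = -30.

n = -2.4495 or n = -2.2361 or n = 2.2361 or n = 2.4495

Let u = n². The equation becomes u² - 11u + 30 = 0.
Factor: (u - 6)(u - 5) = 0, so u = 6 or u = 5.
n² = 6 gives n = ±√(6) ≈ ±2.4495.
n² = 5 gives n = ±√(5) ≈ ±2.2361.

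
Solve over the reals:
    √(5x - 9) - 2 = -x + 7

x = 5

Isolate the radical: √(5x - 9) = -x + 9.
Square both sides: 5x - 9 = (-x + 9)².
Expand and rearrange: x² - 23x + 90 = 0.
Solving gives x = 18 or x = 5.
Check each candidate in the original equation:
  x = 18: √(81) = 9, while -x + 9 = -9 — extraneous.
  x = 5: √(16) = 4, while -x + 9 = 4 — valid.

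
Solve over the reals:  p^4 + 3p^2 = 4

Let u = p^2. The equation becomes u^2 + 3u - 4 = 0.
Factor: (u + 4)(u - 1) = 0, so u = -4 or u = 1.
p^2 = -4 < 0 has no real solution.
p^2 = 1 gives p = +/-1.

p = -1 or p = 1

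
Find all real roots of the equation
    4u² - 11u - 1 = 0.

u = -0.0881 or u = 2.8381

Discriminant: (-11)² − 4·4·(-1) = 137.
Quadratic formula: u = (11 ± √137) / 8.
So u = 11/8 + √(137)/8 ≈ 2.8381 or u = 11/8 - √(137)/8 ≈ -0.0881.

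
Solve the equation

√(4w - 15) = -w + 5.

Square both sides: 4w - 15 = (-w + 5)².
Expand and rearrange: w² - 14w + 40 = 0.
Solving gives w = 10 or w = 4.
Check each candidate in the original equation:
  w = 10: √(25) = 5, while -w + 5 = -5 — extraneous.
  w = 4: √(1) = 1, while -w + 5 = 1 — valid.

w = 4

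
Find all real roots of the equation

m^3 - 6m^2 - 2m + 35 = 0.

m = -2.1926 or m = 3.1926 or m = 5

Possible rational roots are divisors of 35. Testing m = 5 gives 0, so (m - 5) is a factor.
Divide: m^3 - 6m^2 - 2m + 35 = (m - 5)(m^2 - m - 7).
Apply the quadratic formula to m^2 - m - 7 = 0: m = (1 +/- sqrt(29))/2, i.e. m ~= 3.1926 or m ~= -2.1926.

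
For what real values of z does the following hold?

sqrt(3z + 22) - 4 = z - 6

Isolate the radical: sqrt(3z + 22) = z - 2.
Square both sides: 3z + 22 = (z - 2)^2.
Expand and rearrange: z^2 - 7z - 18 = 0.
Solving gives z = 9 or z = -2.
Check each candidate in the original equation:
  z = 9: sqrt(49) = 7, while z - 2 = 7 — valid.
  z = -2: sqrt(16) = 4, while z - 2 = -4 — extraneous.

z = 9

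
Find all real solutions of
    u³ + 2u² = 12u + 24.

u = -3.4641 or u = -2 or u = 3.4641

Rearrange: u³ + 2u² - 12u - 24 = 0.
Possible rational roots are divisors of -24. Testing u = -2 gives 0, so (u + 2) is a factor.
Divide: u³ + 2u² - 12u - 24 = (u + 2)(u² - 12).
Apply the quadratic formula to u² - 12 = 0: u = (0 ± √48)/2, i.e. u ≈ 3.4641 or u ≈ -3.4641.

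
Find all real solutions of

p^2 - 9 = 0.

Factor: (p - 3)(p + 3) = 0.
So p = 3 or p = -3.

p = -3 or p = 3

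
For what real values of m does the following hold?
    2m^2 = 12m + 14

Bring every term to one side: 2m^2 - 12m - 14 = 0.
Factor: 2(m + 1)(m - 7) = 0.
So m = -1 or m = 7.

m = -1 or m = 7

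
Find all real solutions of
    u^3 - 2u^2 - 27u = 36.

Rearrange: u^3 - 2u^2 - 27u - 36 = 0.
Possible rational roots are divisors of -36. Testing u = -3 gives 0, so (u + 3) is a factor.
Divide: u^3 - 2u^2 - 27u - 36 = (u + 3)(u^2 - 5u - 12).
Apply the quadratic formula to u^2 - 5u - 12 = 0: u = (5 +/- sqrt(73))/2, i.e. u ~= 6.772 or u ~= -1.772.

u = -3 or u = -1.772 or u = 6.772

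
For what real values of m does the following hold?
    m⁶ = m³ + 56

m = -1.9129 or m = 2

Let u = m³. The equation becomes u² - u - 56 = 0.
Factor: (u + 7)(u - 8) = 0, so u = -7 or u = 8.
m³ = -7 gives m = -∛(7) ≈ -1.9129.
m³ = 8 gives m = 2.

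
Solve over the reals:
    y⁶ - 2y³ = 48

y = -1.8171 or y = 2

Let u = y³. The equation becomes u² - 2u - 48 = 0.
Factor: (u + 6)(u - 8) = 0, so u = -6 or u = 8.
y³ = -6 gives y = -∛(6) ≈ -1.8171.
y³ = 8 gives y = 2.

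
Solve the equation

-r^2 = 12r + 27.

Bring every term to one side: -r^2 - 12r - 27 = 0.
Factor: -1(r + 9)(r + 3) = 0.
So r = -9 or r = -3.

r = -9 or r = -3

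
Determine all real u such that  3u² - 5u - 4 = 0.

Discriminant: (-5)² − 4·3·(-4) = 73.
Quadratic formula: u = (5 ± √73) / 6.
So u = 5/6 + √(73)/6 ≈ 2.2573 or u = 5/6 - √(73)/6 ≈ -0.5907.

u = -0.5907 or u = 2.2573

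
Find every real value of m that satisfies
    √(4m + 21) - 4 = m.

Isolate the radical: √(4m + 21) = m + 4.
Square both sides: 4m + 21 = (m + 4)².
Expand and rearrange: m² + 4m - 5 = 0.
Solving gives m = 1 or m = -5.
Check each candidate in the original equation:
  m = 1: √(25) = 5, while m + 4 = 5 — valid.
  m = -5: √(1) = 1, while m + 4 = -1 — extraneous.

m = 1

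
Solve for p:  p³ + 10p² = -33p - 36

p = -4 or p = -3

Rearrange: p³ + 10p² + 33p + 36 = 0.
Possible rational roots are divisors of 36. Testing p = -4 gives 0, so (p + 4) is a factor.
Divide: p³ + 10p² + 33p + 36 = (p + 4)(p² + 6p + 9).
The quadratic has the repeated root p = -3.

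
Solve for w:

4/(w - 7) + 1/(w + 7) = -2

w = -7.5795 or w = 5.0795

Multiply both sides by (w - 7)(w + 7):
4(w + 7) + (w - 7) = -2(w - 7)(w + 7).
Expand and collect terms: -2w^2 - 5w + 77 = 0.
By the quadratic formula, w = (5 +/- sqrt(641)) / -4, so w ~= -7.5795 or w ~= 5.0795.
Neither value makes a denominator zero (w != 7, w != -7), so both are valid.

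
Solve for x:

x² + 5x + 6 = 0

Factor: (x + 2)(x + 3) = 0.
So x = -2 or x = -3.

x = -3 or x = -2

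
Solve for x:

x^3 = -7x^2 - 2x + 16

Rearrange: x^3 + 7x^2 + 2x - 16 = 0.
Possible rational roots are divisors of -16. Testing x = -2 gives 0, so (x + 2) is a factor.
Divide: x^3 + 7x^2 + 2x - 16 = (x + 2)(x^2 + 5x - 8).
Apply the quadratic formula to x^2 + 5x - 8 = 0: x = (-5 +/- sqrt(57))/2, i.e. x ~= 1.2749 or x ~= -6.2749.

x = -6.2749 or x = -2 or x = 1.2749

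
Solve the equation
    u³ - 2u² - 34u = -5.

Rearrange: u³ - 2u² - 34u + 5 = 0.
Possible rational roots are divisors of 5. Testing u = -5 gives 0, so (u + 5) is a factor.
Divide: u³ - 2u² - 34u + 5 = (u + 5)(u² - 7u + 1).
Apply the quadratic formula to u² - 7u + 1 = 0: u = (7 ± √45)/2, i.e. u ≈ 6.8541 or u ≈ 0.1459.

u = -5 or u = 0.1459 or u = 6.8541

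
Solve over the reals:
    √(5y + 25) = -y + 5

Square both sides: 5y + 25 = (-y + 5)².
Expand and rearrange: y² - 15y = 0.
Solving gives y = 15 or y = 0.
Check each candidate in the original equation:
  y = 15: √(100) = 10, while -y + 5 = -10 — extraneous.
  y = 0: √(25) = 5, while -y + 5 = 5 — valid.

y = 0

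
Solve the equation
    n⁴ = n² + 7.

n = -1.7868 or n = 1.7868

Let u = n². The equation becomes u² - u - 7 = 0.
By the quadratic formula, u = 1/2 + √(29)/2 or u = 1/2 - √(29)/2.
n² = 1/2 + √(29)/2 gives n = ±√(1/2 + √(29)/2) ≈ ±1.7868.
n² = 1/2 - √(29)/2 < 0 has no real solution.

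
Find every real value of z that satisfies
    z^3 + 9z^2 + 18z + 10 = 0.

z = -6.4495 or z = -1.5505 or z = -1

Possible rational roots are divisors of 10. Testing z = -1 gives 0, so (z + 1) is a factor.
Divide: z^3 + 9z^2 + 18z + 10 = (z + 1)(z^2 + 8z + 10).
Apply the quadratic formula to z^2 + 8z + 10 = 0: z = (-8 +/- sqrt(24))/2, i.e. z ~= -1.5505 or z ~= -6.4495.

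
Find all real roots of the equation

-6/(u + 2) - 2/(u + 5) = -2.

Multiply both sides by (u + 2)(u + 5):
-6(u + 5) - 2(u + 2) = -2(u + 2)(u + 5).
Expand and collect terms: -2u² - 6u + 14 = 0.
By the quadratic formula, u = (6 ± √148) / -4, so u ≈ -4.5414 or u ≈ 1.5414.
Neither value makes a denominator zero (u ≠ -2, u ≠ -5), so both are valid.

u = -4.5414 or u = 1.5414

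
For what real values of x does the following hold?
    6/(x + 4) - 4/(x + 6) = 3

Multiply both sides by (x + 4)(x + 6):
6(x + 6) - 4(x + 4) = 3(x + 4)(x + 6).
Expand and collect terms: 3x² + 28x + 52 = 0.
By the quadratic formula, x = (-28 ± √160) / 6, so x ≈ -2.5585 or x ≈ -6.7749.
Neither value makes a denominator zero (x ≠ -4, x ≠ -6), so both are valid.

x = -6.7749 or x = -2.5585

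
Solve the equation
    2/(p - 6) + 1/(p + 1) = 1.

p = -0.2426 or p = 8.2426

Multiply both sides by (p - 6)(p + 1):
2(p + 1) + (p - 6) = (p - 6)(p + 1).
Expand and collect terms: p^2 - 8p - 2 = 0.
By the quadratic formula, p = (8 +/- sqrt(72)) / 2, so p ~= 8.2426 or p ~= -0.2426.
Neither value makes a denominator zero (p != 6, p != -1), so both are valid.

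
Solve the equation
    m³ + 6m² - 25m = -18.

Rearrange: m³ + 6m² - 25m + 18 = 0.
Possible rational roots are divisors of 18. Testing m = 2 gives 0, so (m - 2) is a factor.
Divide: m³ + 6m² - 25m + 18 = (m - 2)(m² + 8m - 9).
Factor the quadratic: m = 1 or m = -9.

m = -9 or m = 1 or m = 2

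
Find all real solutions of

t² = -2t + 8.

t = -4 or t = 2

Bring every term to one side: t² + 2t - 8 = 0.
Factor: (t + 4)(t - 2) = 0.
So t = -4 or t = 2.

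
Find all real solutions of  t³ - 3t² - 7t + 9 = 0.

t = -2.1623 or t = 1 or t = 4.1623

Possible rational roots are divisors of 9. Testing t = 1 gives 0, so (t - 1) is a factor.
Divide: t³ - 3t² - 7t + 9 = (t - 1)(t² - 2t - 9).
Apply the quadratic formula to t² - 2t - 9 = 0: t = (2 ± √40)/2, i.e. t ≈ 4.1623 or t ≈ -2.1623.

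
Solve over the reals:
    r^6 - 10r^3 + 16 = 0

Let u = r^3. The equation becomes u^2 - 10u + 16 = 0.
Factor: (u - 2)(u - 8) = 0, so u = 2 or u = 8.
r^3 = 2 gives r = (2)^(1/3) ~= 1.2599.
r^3 = 8 gives r = 2.

r = 1.2599 or r = 2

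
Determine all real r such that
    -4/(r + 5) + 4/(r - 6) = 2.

r = -6.7284 or r = 7.7284

Multiply both sides by (r + 5)(r - 6):
-4(r - 6) + 4(r + 5) = 2(r + 5)(r - 6).
Expand and collect terms: 2r² - 2r - 104 = 0.
By the quadratic formula, r = (2 ± √836) / 4, so r ≈ 7.7284 or r ≈ -6.7284.
Neither value makes a denominator zero (r ≠ -5, r ≠ 6), so both are valid.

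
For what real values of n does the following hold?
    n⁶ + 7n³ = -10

n = -1.71 or n = -1.2599

Let u = n³. The equation becomes u² + 7u + 10 = 0.
Factor: (u + 2)(u + 5) = 0, so u = -2 or u = -5.
n³ = -2 gives n = -∛(2) ≈ -1.2599.
n³ = -5 gives n = -∛(5) ≈ -1.71.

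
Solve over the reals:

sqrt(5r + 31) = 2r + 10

r = -3

Square both sides: 5r + 31 = (2r + 10)^2.
Expand and rearrange: 4r^2 + 35r + 69 = 0.
Solving gives r = -3 or r = -5.75.
Check each candidate in the original equation:
  r = -3: sqrt(16) = 4, while 2r + 10 = 4 — valid.
  r = -5.75: sqrt(2.25) = 1.5, while 2r + 10 = -1.5 — extraneous.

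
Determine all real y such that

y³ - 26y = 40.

y = -4 or y = -1.7417 or y = 5.7417

Rearrange: y³ - 26y - 40 = 0.
Possible rational roots are divisors of -40. Testing y = -4 gives 0, so (y + 4) is a factor.
Divide: y³ - 26y - 40 = (y + 4)(y² - 4y - 10).
Apply the quadratic formula to y² - 4y - 10 = 0: y = (4 ± √56)/2, i.e. y ≈ 5.7417 or y ≈ -1.7417.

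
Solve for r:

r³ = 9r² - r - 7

Rearrange: r³ - 9r² + r + 7 = 0.
Possible rational roots are divisors of 7. Testing r = 1 gives 0, so (r - 1) is a factor.
Divide: r³ - 9r² + r + 7 = (r - 1)(r² - 8r - 7).
Apply the quadratic formula to r² - 8r - 7 = 0: r = (8 ± √92)/2, i.e. r ≈ 8.7958 or r ≈ -0.7958.

r = -0.7958 or r = 1 or r = 8.7958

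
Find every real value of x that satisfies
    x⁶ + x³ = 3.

x = -1.3205 or x = 1.0922

Let u = x³. The equation becomes u² + u - 3 = 0.
By the quadratic formula, u = -1/2 + √(13)/2 or u = -√(13)/2 - 1/2.
x³ = -1/2 + √(13)/2 gives x = ∛(-1/2 + √(13)/2) ≈ 1.0922.
x³ = -√(13)/2 - 1/2 gives x = -∛(1/2 + √(13)/2) ≈ -1.3205.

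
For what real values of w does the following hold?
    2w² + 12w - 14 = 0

Factor: 2(w - 1)(w + 7) = 0.
So w = 1 or w = -7.

w = -7 or w = 1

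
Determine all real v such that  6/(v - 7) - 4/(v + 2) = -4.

v = -0.7604 or v = 5.2604

Multiply both sides by (v - 7)(v + 2):
6(v + 2) - 4(v - 7) = -4(v - 7)(v + 2).
Expand and collect terms: -4v^2 + 18v + 16 = 0.
By the quadratic formula, v = (-18 +/- sqrt(580)) / -8, so v ~= -0.7604 or v ~= 5.2604.
Neither value makes a denominator zero (v != 7, v != -2), so both are valid.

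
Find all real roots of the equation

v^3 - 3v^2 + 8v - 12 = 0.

v = 2

Possible rational roots are divisors of -12. Testing v = 2 gives 0, so (v - 2) is a factor.
Divide: v^3 - 3v^2 + 8v - 12 = (v - 2)(v^2 - v + 6).
The quadratic v^2 - v + 6 has discriminant -23 < 0, so no further real roots.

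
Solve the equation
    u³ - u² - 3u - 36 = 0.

u = 4

Possible rational roots are divisors of -36. Testing u = 4 gives 0, so (u - 4) is a factor.
Divide: u³ - u² - 3u - 36 = (u - 4)(u² + 3u + 9).
The quadratic u² + 3u + 9 has discriminant -27 < 0, so no further real roots.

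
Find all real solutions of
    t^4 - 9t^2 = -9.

Let u = t^2. The equation becomes u^2 - 9u + 9 = 0.
By the quadratic formula, u = 3*sqrt(5)/2 + 9/2 or u = 9/2 - 3*sqrt(5)/2.
t^2 = 3*sqrt(5)/2 + 9/2 gives t = +/-sqrt(3*sqrt(5)/2 + 9/2) ~= +/-2.8025.
t^2 = 9/2 - 3*sqrt(5)/2 gives t = +/-sqrt(9/2 - 3*sqrt(5)/2) ~= +/-1.0705.

t = -2.8025 or t = -1.0705 or t = 1.0705 or t = 2.8025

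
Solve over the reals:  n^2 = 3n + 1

Rearrange to standard form: n^2 - 3n - 1 = 0.
Discriminant: (-3)^2 - 4*1*(-1) = 13.
Quadratic formula: n = (3 +/- sqrt(13)) / 2.
So n = 3/2 + sqrt(13)/2 ~= 3.3028 or n = 3/2 - sqrt(13)/2 ~= -0.3028.

n = -0.3028 or n = 3.3028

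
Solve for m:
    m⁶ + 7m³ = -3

Let u = m³. The equation becomes u² + 7u + 3 = 0.
By the quadratic formula, u = -7/2 + √(37)/2 or u = -7/2 - √(37)/2.
m³ = -7/2 + √(37)/2 gives m = -∛(7/2 - √(37)/2) ≈ -0.7712.
m³ = -7/2 - √(37)/2 gives m = -∛(√(37)/2 + 7/2) ≈ -1.8702.

m = -1.8702 or m = -0.7712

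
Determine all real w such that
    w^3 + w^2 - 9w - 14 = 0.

Possible rational roots are divisors of -14. Testing w = -2 gives 0, so (w + 2) is a factor.
Divide: w^3 + w^2 - 9w - 14 = (w + 2)(w^2 - w - 7).
Apply the quadratic formula to w^2 - w - 7 = 0: w = (1 +/- sqrt(29))/2, i.e. w ~= 3.1926 or w ~= -2.1926.

w = -2.1926 or w = -2 or w = 3.1926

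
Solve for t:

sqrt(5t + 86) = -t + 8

Square both sides: 5t + 86 = (-t + 8)^2.
Expand and rearrange: t^2 - 21t - 22 = 0.
Solving gives t = 22 or t = -1.
Check each candidate in the original equation:
  t = 22: sqrt(196) = 14, while -t + 8 = -14 — extraneous.
  t = -1: sqrt(81) = 9, while -t + 8 = 9 — valid.

t = -1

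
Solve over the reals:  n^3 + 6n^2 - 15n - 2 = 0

Possible rational roots are divisors of -2. Testing n = 2 gives 0, so (n - 2) is a factor.
Divide: n^3 + 6n^2 - 15n - 2 = (n - 2)(n^2 + 8n + 1).
Apply the quadratic formula to n^2 + 8n + 1 = 0: n = (-8 +/- sqrt(60))/2, i.e. n ~= -0.127 or n ~= -7.873.

n = -7.873 or n = -0.127 or n = 2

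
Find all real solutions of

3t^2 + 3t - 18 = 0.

Factor: 3(t - 2)(t + 3) = 0.
So t = 2 or t = -3.

t = -3 or t = 2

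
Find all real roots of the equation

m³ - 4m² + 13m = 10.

Rearrange: m³ - 4m² + 13m - 10 = 0.
Possible rational roots are divisors of -10. Testing m = 1 gives 0, so (m - 1) is a factor.
Divide: m³ - 4m² + 13m - 10 = (m - 1)(m² - 3m + 10).
The quadratic m² - 3m + 10 has discriminant -31 < 0, so no further real roots.

m = 1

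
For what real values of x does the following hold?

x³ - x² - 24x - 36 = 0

Possible rational roots are divisors of -36. Testing x = -3 gives 0, so (x + 3) is a factor.
Divide: x³ - x² - 24x - 36 = (x + 3)(x² - 4x - 12).
Factor the quadratic: x = 6 or x = -2.

x = -3 or x = -2 or x = 6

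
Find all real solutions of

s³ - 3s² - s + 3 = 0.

s = -1 or s = 1 or s = 3

Possible rational roots are divisors of 3. Testing s = 3 gives 0, so (s - 3) is a factor.
Divide: s³ - 3s² - s + 3 = (s - 3)(s² - 1).
Factor the quadratic: s = 1 or s = -1.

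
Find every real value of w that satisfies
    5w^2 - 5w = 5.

w = -0.618 or w = 1.618

Rearrange to standard form: 5w^2 - 5w - 5 = 0.
Discriminant: (-5)^2 - 4*5*(-5) = 125.
Quadratic formula: w = (5 +/- sqrt(125)) / 10.
So w = 1/2 + sqrt(5)/2 ~= 1.618 or w = 1/2 - sqrt(5)/2 ~= -0.618.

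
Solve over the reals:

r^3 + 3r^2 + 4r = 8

Rearrange: r^3 + 3r^2 + 4r - 8 = 0.
Possible rational roots are divisors of -8. Testing r = 1 gives 0, so (r - 1) is a factor.
Divide: r^3 + 3r^2 + 4r - 8 = (r - 1)(r^2 + 4r + 8).
The quadratic r^2 + 4r + 8 has discriminant -16 < 0, so no further real roots.

r = 1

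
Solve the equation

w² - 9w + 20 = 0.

Factor: (w - 5)(w - 4) = 0.
So w = 5 or w = 4.

w = 4 or w = 5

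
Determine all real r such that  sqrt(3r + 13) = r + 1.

r = 4

Square both sides: 3r + 13 = (r + 1)^2.
Expand and rearrange: r^2 - r - 12 = 0.
Solving gives r = 4 or r = -3.
Check each candidate in the original equation:
  r = 4: sqrt(25) = 5, while r + 1 = 5 — valid.
  r = -3: sqrt(4) = 2, while r + 1 = -2 — extraneous.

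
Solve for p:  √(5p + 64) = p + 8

Square both sides: 5p + 64 = (p + 8)².
Expand and rearrange: p² + 11p = 0.
Solving gives p = 0 or p = -11.
Check each candidate in the original equation:
  p = 0: √(64) = 8, while p + 8 = 8 — valid.
  p = -11: √(9) = 3, while p + 8 = -3 — extraneous.

p = 0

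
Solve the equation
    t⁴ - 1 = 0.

t = -1 or t = 1

Let u = t². The equation becomes u² - 1 = 0.
Factor: (u - 1)(u + 1) = 0, so u = 1 or u = -1.
t² = 1 gives t = ±1.
t² = -1 < 0 has no real solution.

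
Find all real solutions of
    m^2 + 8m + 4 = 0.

Discriminant: (8)^2 - 4*1*4 = 48.
Quadratic formula: m = (-8 +/- sqrt(48)) / 2.
So m = -4 + 2*sqrt(3) ~= -0.5359 or m = -4 - 2*sqrt(3) ~= -7.4641.

m = -7.4641 or m = -0.5359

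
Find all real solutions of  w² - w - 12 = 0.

w = -3 or w = 4

Factor: (w + 3)(w - 4) = 0.
So w = -3 or w = 4.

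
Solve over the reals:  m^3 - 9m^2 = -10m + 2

Rearrange: m^3 - 9m^2 + 10m - 2 = 0.
Possible rational roots are divisors of -2. Testing m = 1 gives 0, so (m - 1) is a factor.
Divide: m^3 - 9m^2 + 10m - 2 = (m - 1)(m^2 - 8m + 2).
Apply the quadratic formula to m^2 - 8m + 2 = 0: m = (8 +/- sqrt(56))/2, i.e. m ~= 7.7417 or m ~= 0.2583.

m = 0.2583 or m = 1 or m = 7.7417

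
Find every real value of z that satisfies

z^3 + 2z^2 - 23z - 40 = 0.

Possible rational roots are divisors of -40. Testing z = -5 gives 0, so (z + 5) is a factor.
Divide: z^3 + 2z^2 - 23z - 40 = (z + 5)(z^2 - 3z - 8).
Apply the quadratic formula to z^2 - 3z - 8 = 0: z = (3 +/- sqrt(41))/2, i.e. z ~= 4.7016 or z ~= -1.7016.

z = -5 or z = -1.7016 or z = 4.7016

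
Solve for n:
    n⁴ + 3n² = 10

Let u = n². The equation becomes u² + 3u - 10 = 0.
Factor: (u + 5)(u - 2) = 0, so u = -5 or u = 2.
n² = -5 < 0 has no real solution.
n² = 2 gives n = ±√(2) ≈ ±1.4142.

n = -1.4142 or n = 1.4142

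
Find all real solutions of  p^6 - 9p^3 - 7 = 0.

p = -0.8963 or p = 2.1341

Let u = p^3. The equation becomes u^2 - 9u - 7 = 0.
By the quadratic formula, u = 9/2 + sqrt(109)/2 or u = 9/2 - sqrt(109)/2.
p^3 = 9/2 + sqrt(109)/2 gives p = (9/2 + sqrt(109)/2)^(1/3) ~= 2.1341.
p^3 = 9/2 - sqrt(109)/2 gives p = -(-9/2 + sqrt(109)/2)^(1/3) ~= -0.8963.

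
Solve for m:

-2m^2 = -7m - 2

Rearrange to standard form: -2m^2 + 7m + 2 = 0.
Discriminant: (7)^2 - 4*(-2)*2 = 65.
Quadratic formula: m = (-7 +/- sqrt(65)) / (-4).
So m = 7/4 - sqrt(65)/4 ~= -0.2656 or m = 7/4 + sqrt(65)/4 ~= 3.7656.

m = -0.2656 or m = 3.7656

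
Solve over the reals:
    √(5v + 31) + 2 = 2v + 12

Isolate the radical: √(5v + 31) = 2v + 10.
Square both sides: 5v + 31 = (2v + 10)².
Expand and rearrange: 4v² + 35v + 69 = 0.
Solving gives v = -3 or v = -5.75.
Check each candidate in the original equation:
  v = -3: √(16) = 4, while 2v + 10 = 4 — valid.
  v = -5.75: √(2.25) = 1.5, while 2v + 10 = -1.5 — extraneous.

v = -3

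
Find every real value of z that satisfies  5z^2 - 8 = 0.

z = -1.2649 or z = 1.2649

Discriminant: (0)^2 - 4*5*(-8) = 160.
Quadratic formula: z = (0 +/- sqrt(160)) / 10.
So z = 2*sqrt(10)/5 ~= 1.2649 or z = -2*sqrt(10)/5 ~= -1.2649.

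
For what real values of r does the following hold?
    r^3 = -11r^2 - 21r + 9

Rearrange: r^3 + 11r^2 + 21r - 9 = 0.
Possible rational roots are divisors of -9. Testing r = -3 gives 0, so (r + 3) is a factor.
Divide: r^3 + 11r^2 + 21r - 9 = (r + 3)(r^2 + 8r - 3).
Apply the quadratic formula to r^2 + 8r - 3 = 0: r = (-8 +/- sqrt(76))/2, i.e. r ~= 0.3589 or r ~= -8.3589.

r = -8.3589 or r = -3 or r = 0.3589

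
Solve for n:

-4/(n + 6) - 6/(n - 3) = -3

Multiply both sides by (n + 6)(n - 3):
-4(n - 3) - 6(n + 6) = -3(n + 6)(n - 3).
Expand and collect terms: -3n² + n + 78 = 0.
By the quadratic formula, n = (-1 ± √937) / -6, so n ≈ -4.9351 or n ≈ 5.2684.
Neither value makes a denominator zero (n ≠ -6, n ≠ 3), so both are valid.

n = -4.9351 or n = 5.2684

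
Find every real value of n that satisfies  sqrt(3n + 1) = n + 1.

n = 0 or n = 1

Square both sides: 3n + 1 = (n + 1)^2.
Expand and rearrange: n^2 - n = 0.
Solving gives n = 1 or n = 0.
Check each candidate in the original equation:
  n = 1: sqrt(4) = 2, while n + 1 = 2 — valid.
  n = 0: sqrt(1) = 1, while n + 1 = 1 — valid.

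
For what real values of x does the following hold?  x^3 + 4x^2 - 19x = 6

Rearrange: x^3 + 4x^2 - 19x - 6 = 0.
Possible rational roots are divisors of -6. Testing x = 3 gives 0, so (x - 3) is a factor.
Divide: x^3 + 4x^2 - 19x - 6 = (x - 3)(x^2 + 7x + 2).
Apply the quadratic formula to x^2 + 7x + 2 = 0: x = (-7 +/- sqrt(41))/2, i.e. x ~= -0.2984 or x ~= -6.7016.

x = -6.7016 or x = -0.2984 or x = 3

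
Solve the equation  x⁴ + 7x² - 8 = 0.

Let u = x². The equation becomes u² + 7u - 8 = 0.
Factor: (u - 1)(u + 8) = 0, so u = 1 or u = -8.
x² = 1 gives x = ±1.
x² = -8 < 0 has no real solution.

x = -1 or x = 1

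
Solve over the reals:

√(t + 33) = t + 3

t = 3

Square both sides: t + 33 = (t + 3)².
Expand and rearrange: t² + 5t - 24 = 0.
Solving gives t = 3 or t = -8.
Check each candidate in the original equation:
  t = 3: √(36) = 6, while t + 3 = 6 — valid.
  t = -8: √(25) = 5, while t + 3 = -5 — extraneous.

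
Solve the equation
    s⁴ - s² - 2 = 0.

Let u = s². The equation becomes u² - u - 2 = 0.
Factor: (u + 1)(u - 2) = 0, so u = -1 or u = 2.
s² = -1 < 0 has no real solution.
s² = 2 gives s = ±√(2) ≈ ±1.4142.

s = -1.4142 or s = 1.4142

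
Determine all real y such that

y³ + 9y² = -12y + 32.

y = -6.2749 or y = -4 or y = 1.2749

Rearrange: y³ + 9y² + 12y - 32 = 0.
Possible rational roots are divisors of -32. Testing y = -4 gives 0, so (y + 4) is a factor.
Divide: y³ + 9y² + 12y - 32 = (y + 4)(y² + 5y - 8).
Apply the quadratic formula to y² + 5y - 8 = 0: y = (-5 ± √57)/2, i.e. y ≈ 1.2749 or y ≈ -6.2749.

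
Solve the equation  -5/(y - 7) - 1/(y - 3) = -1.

y = 3.4174 or y = 12.5826

Multiply both sides by (y - 7)(y - 3):
-5(y - 3) - (y - 7) = -(y - 7)(y - 3).
Expand and collect terms: -y² + 16y - 43 = 0.
By the quadratic formula, y = (-16 ± √84) / -2, so y ≈ 3.4174 or y ≈ 12.5826.
Neither value makes a denominator zero (y ≠ 7, y ≠ 3), so both are valid.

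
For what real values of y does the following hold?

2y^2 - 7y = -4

y = 0.7192 or y = 2.7808

Rearrange to standard form: 2y^2 - 7y + 4 = 0.
Discriminant: (-7)^2 - 4*2*4 = 17.
Quadratic formula: y = (7 +/- sqrt(17)) / 4.
So y = sqrt(17)/4 + 7/4 ~= 2.7808 or y = 7/4 - sqrt(17)/4 ~= 0.7192.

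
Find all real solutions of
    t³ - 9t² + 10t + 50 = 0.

Possible rational roots are divisors of 50. Testing t = 5 gives 0, so (t - 5) is a factor.
Divide: t³ - 9t² + 10t + 50 = (t - 5)(t² - 4t - 10).
Apply the quadratic formula to t² - 4t - 10 = 0: t = (4 ± √56)/2, i.e. t ≈ 5.7417 or t ≈ -1.7417.

t = -1.7417 or t = 5 or t = 5.7417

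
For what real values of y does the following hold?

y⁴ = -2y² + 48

y = -2.4495 or y = 2.4495

Let u = y². The equation becomes u² + 2u - 48 = 0.
Factor: (u - 6)(u + 8) = 0, so u = 6 or u = -8.
y² = 6 gives y = ±√(6) ≈ ±2.4495.
y² = -8 < 0 has no real solution.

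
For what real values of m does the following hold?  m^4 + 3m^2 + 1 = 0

No real solutions.

Let u = m^2. The equation becomes u^2 + 3u + 1 = 0.
By the quadratic formula, u = -3/2 + sqrt(5)/2 or u = -3/2 - sqrt(5)/2.
m^2 = -3/2 + sqrt(5)/2 < 0 has no real solution.
m^2 = -3/2 - sqrt(5)/2 < 0 has no real solution.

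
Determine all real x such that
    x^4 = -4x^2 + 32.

Let u = x^2. The equation becomes u^2 + 4u - 32 = 0.
Factor: (u + 8)(u - 4) = 0, so u = -8 or u = 4.
x^2 = -8 < 0 has no real solution.
x^2 = 4 gives x = +/-2.

x = -2 or x = 2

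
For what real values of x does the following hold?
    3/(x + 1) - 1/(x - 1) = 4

Multiply both sides by (x + 1)(x - 1):
3(x - 1) - (x + 1) = 4(x + 1)(x - 1).
Expand and collect terms: 4x^2 - 2x = 0.
Factor or apply the quadratic formula: x = 0.5 or x = 0.
Neither value makes a denominator zero (x != -1, x != 1), so both are valid.

x = 0 or x = 0.5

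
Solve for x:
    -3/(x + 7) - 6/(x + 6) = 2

Multiply both sides by (x + 7)(x + 6):
-3(x + 6) - 6(x + 7) = 2(x + 7)(x + 6).
Expand and collect terms: 2x^2 + 35x + 144 = 0.
By the quadratic formula, x = (-35 +/- sqrt(73)) / 4, so x ~= -6.614 or x ~= -10.886.
Neither value makes a denominator zero (x != -7, x != -6), so both are valid.

x = -10.886 or x = -6.614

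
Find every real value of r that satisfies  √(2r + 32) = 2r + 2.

r = 2

Square both sides: 2r + 32 = (2r + 2)².
Expand and rearrange: 4r² + 6r - 28 = 0.
Solving gives r = 2 or r = -3.5.
Check each candidate in the original equation:
  r = 2: √(36) = 6, while 2r + 2 = 6 — valid.
  r = -3.5: √(25) = 5, while 2r + 2 = -5 — extraneous.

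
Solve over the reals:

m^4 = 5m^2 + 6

m = -2.4495 or m = 2.4495

Let u = m^2. The equation becomes u^2 - 5u - 6 = 0.
Factor: (u - 6)(u + 1) = 0, so u = 6 or u = -1.
m^2 = 6 gives m = +/-sqrt(6) ~= +/-2.4495.
m^2 = -1 < 0 has no real solution.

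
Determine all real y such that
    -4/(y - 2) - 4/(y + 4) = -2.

y = -2.6056 or y = 4.6056

Multiply both sides by (y - 2)(y + 4):
-4(y + 4) - 4(y - 2) = -2(y - 2)(y + 4).
Expand and collect terms: -2y² + 4y + 24 = 0.
By the quadratic formula, y = (-4 ± √208) / -4, so y ≈ -2.6056 or y ≈ 4.6056.
Neither value makes a denominator zero (y ≠ 2, y ≠ -4), so both are valid.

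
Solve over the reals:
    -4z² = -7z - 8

Rearrange to standard form: -4z² + 7z + 8 = 0.
Discriminant: (7)² − 4·(-4)·8 = 177.
Quadratic formula: z = (-7 ± √177) / (-8).
So z = 7/8 - √(177)/8 ≈ -0.788 or z = 7/8 + √(177)/8 ≈ 2.538.

z = -0.788 or z = 2.538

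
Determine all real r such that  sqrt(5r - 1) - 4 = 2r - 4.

r = 0.25 or r = 1

Isolate the radical: sqrt(5r - 1) = 2r.
Square both sides: 5r - 1 = (2r)^2.
Expand and rearrange: 4r^2 - 5r + 1 = 0.
Solving gives r = 1 or r = 0.25.
Check each candidate in the original equation:
  r = 1: sqrt(4) = 2, while 2r = 2 — valid.
  r = 0.25: sqrt(0.25) = 0.5, while 2r = 0.5 — valid.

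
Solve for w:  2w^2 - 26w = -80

Bring every term to one side: 2w^2 - 26w + 80 = 0.
Factor: 2(w - 8)(w - 5) = 0.
So w = 8 or w = 5.

w = 5 or w = 8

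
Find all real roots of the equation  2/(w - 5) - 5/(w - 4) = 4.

Multiply both sides by (w - 5)(w - 4):
2(w - 4) - 5(w - 5) = 4(w - 5)(w - 4).
Expand and collect terms: 4w^2 - 33w + 63 = 0.
Factor or apply the quadratic formula: w = 5.25 or w = 3.
Neither value makes a denominator zero (w != 5, w != 4), so both are valid.

w = 3 or w = 5.25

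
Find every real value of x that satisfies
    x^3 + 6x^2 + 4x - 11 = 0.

Possible rational roots are divisors of -11. Testing x = 1 gives 0, so (x - 1) is a factor.
Divide: x^3 + 6x^2 + 4x - 11 = (x - 1)(x^2 + 7x + 11).
Apply the quadratic formula to x^2 + 7x + 11 = 0: x = (-7 +/- sqrt(5))/2, i.e. x ~= -2.382 or x ~= -4.618.

x = -4.618 or x = -2.382 or x = 1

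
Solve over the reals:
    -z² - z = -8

Rearrange to standard form: -z² - z + 8 = 0.
Discriminant: (-1)² − 4·(-1)·8 = 33.
Quadratic formula: z = (1 ± √33) / (-2).
So z = -√(33)/2 - 1/2 ≈ -3.3723 or z = -1/2 + √(33)/2 ≈ 2.3723.

z = -3.3723 or z = 2.3723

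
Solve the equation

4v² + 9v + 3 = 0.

Discriminant: (9)² − 4·4·3 = 33.
Quadratic formula: v = (-9 ± √33) / 8.
So v = -9/8 + √(33)/8 ≈ -0.4069 or v = -9/8 - √(33)/8 ≈ -1.8431.

v = -1.8431 or v = -0.4069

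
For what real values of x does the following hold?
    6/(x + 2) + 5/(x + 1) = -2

Multiply both sides by (x + 2)(x + 1):
6(x + 1) + 5(x + 2) = -2(x + 2)(x + 1).
Expand and collect terms: -2x² - 17x - 20 = 0.
By the quadratic formula, x = (17 ± √129) / -4, so x ≈ -7.0895 or x ≈ -1.4105.
Neither value makes a denominator zero (x ≠ -2, x ≠ -1), so both are valid.

x = -7.0895 or x = -1.4105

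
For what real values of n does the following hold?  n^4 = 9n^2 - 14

Let u = n^2. The equation becomes u^2 - 9u + 14 = 0.
Factor: (u - 7)(u - 2) = 0, so u = 7 or u = 2.
n^2 = 7 gives n = +/-sqrt(7) ~= +/-2.6458.
n^2 = 2 gives n = +/-sqrt(2) ~= +/-1.4142.

n = -2.6458 or n = -1.4142 or n = 1.4142 or n = 2.6458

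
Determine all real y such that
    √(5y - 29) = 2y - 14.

Square both sides: 5y - 29 = (2y - 14)².
Expand and rearrange: 4y² - 61y + 225 = 0.
Solving gives y = 9 or y = 6.25.
Check each candidate in the original equation:
  y = 9: √(16) = 4, while 2y - 14 = 4 — valid.
  y = 6.25: √(2.25) = 1.5, while 2y - 14 = -1.5 — extraneous.

y = 9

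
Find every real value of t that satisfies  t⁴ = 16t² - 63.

t = -3 or t = -2.6458 or t = 2.6458 or t = 3

Let u = t². The equation becomes u² - 16u + 63 = 0.
Factor: (u - 9)(u - 7) = 0, so u = 9 or u = 7.
t² = 9 gives t = ±3.
t² = 7 gives t = ±√(7) ≈ ±2.6458.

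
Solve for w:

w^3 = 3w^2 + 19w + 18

w = -2 or w = -1.4051 or w = 6.4051

Rearrange: w^3 - 3w^2 - 19w - 18 = 0.
Possible rational roots are divisors of -18. Testing w = -2 gives 0, so (w + 2) is a factor.
Divide: w^3 - 3w^2 - 19w - 18 = (w + 2)(w^2 - 5w - 9).
Apply the quadratic formula to w^2 - 5w - 9 = 0: w = (5 +/- sqrt(61))/2, i.e. w ~= 6.4051 or w ~= -1.4051.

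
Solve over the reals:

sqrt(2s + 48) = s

Square both sides: 2s + 48 = (s)^2.
Expand and rearrange: s^2 - 2s - 48 = 0.
Solving gives s = 8 or s = -6.
Check each candidate in the original equation:
  s = 8: sqrt(64) = 8, while s = 8 — valid.
  s = -6: sqrt(36) = 6, while s = -6 — extraneous.

s = 8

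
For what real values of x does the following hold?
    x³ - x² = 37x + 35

Rearrange: x³ - x² - 37x - 35 = 0.
Possible rational roots are divisors of -35. Testing x = -5 gives 0, so (x + 5) is a factor.
Divide: x³ - x² - 37x - 35 = (x + 5)(x² - 6x - 7).
Factor the quadratic: x = 7 or x = -1.

x = -5 or x = -1 or x = 7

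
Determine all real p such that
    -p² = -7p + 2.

p = 0.2984 or p = 6.7016

Rearrange to standard form: -p² + 7p - 2 = 0.
Discriminant: (7)² − 4·(-1)·(-2) = 41.
Quadratic formula: p = (-7 ± √41) / (-2).
So p = 7/2 - √(41)/2 ≈ 0.2984 or p = √(41)/2 + 7/2 ≈ 6.7016.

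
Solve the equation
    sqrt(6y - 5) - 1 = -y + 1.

Isolate the radical: sqrt(6y - 5) = -y + 2.
Square both sides: 6y - 5 = (-y + 2)^2.
Expand and rearrange: y^2 - 10y + 9 = 0.
Solving gives y = 9 or y = 1.
Check each candidate in the original equation:
  y = 9: sqrt(49) = 7, while -y + 2 = -7 — extraneous.
  y = 1: sqrt(1) = 1, while -y + 2 = 1 — valid.

y = 1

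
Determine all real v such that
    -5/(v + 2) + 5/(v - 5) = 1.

v = -5.3739 or v = 8.3739

Multiply both sides by (v + 2)(v - 5):
-5(v - 5) + 5(v + 2) = (v + 2)(v - 5).
Expand and collect terms: v^2 - 3v - 45 = 0.
By the quadratic formula, v = (3 +/- sqrt(189)) / 2, so v ~= 8.3739 or v ~= -5.3739.
Neither value makes a denominator zero (v != -2, v != 5), so both are valid.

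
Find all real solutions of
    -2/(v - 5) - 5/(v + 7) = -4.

Multiply both sides by (v - 5)(v + 7):
-2(v + 7) - 5(v - 5) = -4(v - 5)(v + 7).
Expand and collect terms: -4v² - v + 129 = 0.
By the quadratic formula, v = (1 ± √2065) / -8, so v ≈ -5.8053 or v ≈ 5.5553.
Neither value makes a denominator zero (v ≠ 5, v ≠ -7), so both are valid.

v = -5.8053 or v = 5.5553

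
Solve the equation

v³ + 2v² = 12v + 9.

Rearrange: v³ + 2v² - 12v - 9 = 0.
Possible rational roots are divisors of -9. Testing v = 3 gives 0, so (v - 3) is a factor.
Divide: v³ + 2v² - 12v - 9 = (v - 3)(v² + 5v + 3).
Apply the quadratic formula to v² + 5v + 3 = 0: v = (-5 ± √13)/2, i.e. v ≈ -0.6972 or v ≈ -4.3028.

v = -4.3028 or v = -0.6972 or v = 3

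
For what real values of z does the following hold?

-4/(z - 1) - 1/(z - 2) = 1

Multiply both sides by (z - 1)(z - 2):
-4(z - 2) - (z - 1) = (z - 1)(z - 2).
Expand and collect terms: z² + 2z - 7 = 0.
By the quadratic formula, z = (-2 ± √32) / 2, so z ≈ 1.8284 or z ≈ -3.8284.
Neither value makes a denominator zero (z ≠ 1, z ≠ 2), so both are valid.

z = -3.8284 or z = 1.8284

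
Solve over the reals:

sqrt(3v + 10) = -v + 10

Square both sides: 3v + 10 = (-v + 10)^2.
Expand and rearrange: v^2 - 23v + 90 = 0.
Solving gives v = 18 or v = 5.
Check each candidate in the original equation:
  v = 18: sqrt(64) = 8, while -v + 10 = -8 — extraneous.
  v = 5: sqrt(25) = 5, while -v + 10 = 5 — valid.

v = 5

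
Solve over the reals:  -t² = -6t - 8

t = -1.1231 or t = 7.1231

Rearrange to standard form: -t² + 6t + 8 = 0.
Discriminant: (6)² − 4·(-1)·8 = 68.
Quadratic formula: t = (-6 ± √68) / (-2).
So t = 3 - √(17) ≈ -1.1231 or t = 3 + √(17) ≈ 7.1231.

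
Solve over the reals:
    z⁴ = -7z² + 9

Let u = z². The equation becomes u² + 7u - 9 = 0.
By the quadratic formula, u = -7/2 + √(85)/2 or u = -√(85)/2 - 7/2.
z² = -7/2 + √(85)/2 gives z = ±√(-7/2 + √(85)/2) ≈ ±1.0535.
z² = -√(85)/2 - 7/2 < 0 has no real solution.

z = -1.0535 or z = 1.0535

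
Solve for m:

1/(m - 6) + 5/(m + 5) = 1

m = -0.6533 or m = 7.6533

Multiply both sides by (m - 6)(m + 5):
(m + 5) + 5(m - 6) = (m - 6)(m + 5).
Expand and collect terms: m² - 7m - 5 = 0.
By the quadratic formula, m = (7 ± √69) / 2, so m ≈ 7.6533 or m ≈ -0.6533.
Neither value makes a denominator zero (m ≠ 6, m ≠ -5), so both are valid.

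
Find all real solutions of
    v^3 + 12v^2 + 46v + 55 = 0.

Possible rational roots are divisors of 55. Testing v = -5 gives 0, so (v + 5) is a factor.
Divide: v^3 + 12v^2 + 46v + 55 = (v + 5)(v^2 + 7v + 11).
Apply the quadratic formula to v^2 + 7v + 11 = 0: v = (-7 +/- sqrt(5))/2, i.e. v ~= -2.382 or v ~= -4.618.

v = -5 or v = -4.618 or v = -2.382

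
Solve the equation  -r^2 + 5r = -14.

Bring every term to one side: -r^2 + 5r + 14 = 0.
Factor: -1(r - 7)(r + 2) = 0.
So r = 7 or r = -2.

r = -2 or r = 7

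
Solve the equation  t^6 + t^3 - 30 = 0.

Let u = t^3. The equation becomes u^2 + u - 30 = 0.
Factor: (u - 5)(u + 6) = 0, so u = 5 or u = -6.
t^3 = 5 gives t = (5)^(1/3) ~= 1.71.
t^3 = -6 gives t = -(6)^(1/3) ~= -1.8171.

t = -1.8171 or t = 1.71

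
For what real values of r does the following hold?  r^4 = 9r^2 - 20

Let u = r^2. The equation becomes u^2 - 9u + 20 = 0.
Factor: (u - 5)(u - 4) = 0, so u = 5 or u = 4.
r^2 = 5 gives r = +/-sqrt(5) ~= +/-2.2361.
r^2 = 4 gives r = +/-2.

r = -2.2361 or r = -2 or r = 2 or r = 2.2361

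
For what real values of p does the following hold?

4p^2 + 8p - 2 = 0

Discriminant: (8)^2 - 4*4*(-2) = 96.
Quadratic formula: p = (-8 +/- sqrt(96)) / 8.
So p = -1 + sqrt(6)/2 ~= 0.2247 or p = -sqrt(6)/2 - 1 ~= -2.2247.

p = -2.2247 or p = 0.2247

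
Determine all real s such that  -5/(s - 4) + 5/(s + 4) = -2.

Multiply both sides by (s - 4)(s + 4):
-5(s + 4) + 5(s - 4) = -2(s - 4)(s + 4).
Expand and collect terms: -2s^2 + 72 = 0.
Factor or apply the quadratic formula: s = -6 or s = 6.
Neither value makes a denominator zero (s != 4, s != -4), so both are valid.

s = -6 or s = 6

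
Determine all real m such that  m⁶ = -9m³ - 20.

Let u = m³. The equation becomes u² + 9u + 20 = 0.
Factor: (u + 4)(u + 5) = 0, so u = -4 or u = -5.
m³ = -4 gives m = -∛(4) ≈ -1.5874.
m³ = -5 gives m = -∛(5) ≈ -1.71.

m = -1.71 or m = -1.5874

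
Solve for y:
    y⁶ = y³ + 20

Let u = y³. The equation becomes u² - u - 20 = 0.
Factor: (u - 5)(u + 4) = 0, so u = 5 or u = -4.
y³ = 5 gives y = ∛(5) ≈ 1.71.
y³ = -4 gives y = -∛(4) ≈ -1.5874.

y = -1.5874 or y = 1.71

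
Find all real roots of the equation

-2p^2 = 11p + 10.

Rearrange to standard form: -2p^2 - 11p - 10 = 0.
Discriminant: (-11)^2 - 4*(-2)*(-10) = 41.
Quadratic formula: p = (11 +/- sqrt(41)) / (-4).
So p = -11/4 - sqrt(41)/4 ~= -4.3508 or p = -11/4 + sqrt(41)/4 ~= -1.1492.

p = -4.3508 or p = -1.1492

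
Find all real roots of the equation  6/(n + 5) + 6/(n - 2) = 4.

n = -3.8079 or n = 3.8079

Multiply both sides by (n + 5)(n - 2):
6(n - 2) + 6(n + 5) = 4(n + 5)(n - 2).
Expand and collect terms: 4n^2 - 58 = 0.
By the quadratic formula, n = (0 +/- sqrt(928)) / 8, so n ~= 3.8079 or n ~= -3.8079.
Neither value makes a denominator zero (n != -5, n != 2), so both are valid.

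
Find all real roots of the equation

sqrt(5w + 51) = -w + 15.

w = 6

Square both sides: 5w + 51 = (-w + 15)^2.
Expand and rearrange: w^2 - 35w + 174 = 0.
Solving gives w = 29 or w = 6.
Check each candidate in the original equation:
  w = 29: sqrt(196) = 14, while -w + 15 = -14 — extraneous.
  w = 6: sqrt(81) = 9, while -w + 15 = 9 — valid.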